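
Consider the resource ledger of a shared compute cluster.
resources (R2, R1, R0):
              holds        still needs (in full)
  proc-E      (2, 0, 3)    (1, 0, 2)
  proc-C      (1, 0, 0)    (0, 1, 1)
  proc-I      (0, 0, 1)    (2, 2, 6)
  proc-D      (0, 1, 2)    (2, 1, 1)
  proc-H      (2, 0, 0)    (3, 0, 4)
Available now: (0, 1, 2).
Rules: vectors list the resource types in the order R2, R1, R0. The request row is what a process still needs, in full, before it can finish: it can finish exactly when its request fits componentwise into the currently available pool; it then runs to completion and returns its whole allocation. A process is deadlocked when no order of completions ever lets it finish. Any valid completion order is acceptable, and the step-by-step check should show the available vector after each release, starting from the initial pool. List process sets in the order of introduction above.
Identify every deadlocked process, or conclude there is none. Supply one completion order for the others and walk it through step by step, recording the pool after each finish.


The deadlocked set is empty.
Key observation: proc-C fits the free pool immediately, and its release cascades until everyone finishes.
A valid finishing order for the others: proc-C, proc-E, proc-D, proc-I, proc-H. Walking it through:
  pool = (0, 1, 2)
  proc-C needs (0, 1, 1) <= (0, 1, 2) -> finishes; pool += (1, 0, 0) = (1, 1, 2)
  proc-E needs (1, 0, 2) <= (1, 1, 2) -> finishes; pool += (2, 0, 3) = (3, 1, 5)
  proc-D needs (2, 1, 1) <= (3, 1, 5) -> finishes; pool += (0, 1, 2) = (3, 2, 7)
  proc-I needs (2, 2, 6) <= (3, 2, 7) -> finishes; pool += (0, 0, 1) = (3, 2, 8)
  proc-H needs (3, 0, 4) <= (3, 2, 8) -> finishes; pool += (2, 0, 0) = (5, 2, 8)


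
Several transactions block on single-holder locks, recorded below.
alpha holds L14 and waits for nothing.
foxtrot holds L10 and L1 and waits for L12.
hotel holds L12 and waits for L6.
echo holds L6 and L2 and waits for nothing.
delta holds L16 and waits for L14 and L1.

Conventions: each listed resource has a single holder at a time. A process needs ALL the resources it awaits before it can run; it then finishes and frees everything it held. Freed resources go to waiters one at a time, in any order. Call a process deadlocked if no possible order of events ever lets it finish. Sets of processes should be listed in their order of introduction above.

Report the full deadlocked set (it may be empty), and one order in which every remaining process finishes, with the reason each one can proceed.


No process is deadlocked.
Key observation: although several processes wait, no cycle exists — each chain bottoms out at a free runner.
A valid finishing order for the others: echo, hotel, alpha, foxtrot, delta.
Step-by-step check:
  echo: no waits; runs immediately, freeing L6 and L2
  hotel: everything it awaited (L6) is free; runs, freeing L12
  alpha: no waits; runs immediately, freeing L14
  foxtrot: everything it awaited (L12) is free; runs, freeing L10 and L1
  delta: everything it awaited (L14 and L1) is free; runs, freeing L16


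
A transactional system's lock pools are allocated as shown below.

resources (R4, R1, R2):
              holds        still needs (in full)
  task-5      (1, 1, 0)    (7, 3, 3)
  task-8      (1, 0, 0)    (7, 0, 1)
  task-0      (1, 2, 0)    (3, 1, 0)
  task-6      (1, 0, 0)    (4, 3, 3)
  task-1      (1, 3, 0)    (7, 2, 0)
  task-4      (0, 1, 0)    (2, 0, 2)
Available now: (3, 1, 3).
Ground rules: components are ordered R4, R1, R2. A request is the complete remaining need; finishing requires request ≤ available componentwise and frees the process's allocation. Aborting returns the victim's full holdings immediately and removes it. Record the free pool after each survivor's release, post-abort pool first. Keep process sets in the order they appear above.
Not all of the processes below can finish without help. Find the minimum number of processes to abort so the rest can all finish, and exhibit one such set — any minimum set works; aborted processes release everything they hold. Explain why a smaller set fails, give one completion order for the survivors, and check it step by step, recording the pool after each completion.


The answer: abort task-8 and task-1.
Key observation: task-5 could never have finished before the abort; with (2, 3, 0) returned by task-8 and task-1, it fits at step 4.
Why nothing smaller works — every single abort fails: task-5 alone leaves task-8 blocked (short on R4); task-8 alone leaves task-5 blocked (short on R4); task-0 alone leaves task-5 blocked (short on R4); task-6 alone leaves task-5 blocked (short on R4); task-1 alone leaves task-5 blocked (short on R4); task-4 alone leaves task-5 blocked (short on R4).
The survivors complete as task-6, task-0, task-4, task-5. Check, step by step (starting from the post-abort pool):
  pool = (5, 4, 3)
  task-6: need (4, 3, 3) fits (5, 4, 3); releases (1, 0, 0), pool now (6, 4, 3)
  task-0: need (3, 1, 0) fits (6, 4, 3); releases (1, 2, 0), pool now (7, 6, 3)
  task-4: need (2, 0, 2) fits (7, 6, 3); releases (0, 1, 0), pool now (7, 7, 3)
  task-5: need (7, 3, 3) fits (7, 7, 3); releases (1, 1, 0), pool now (8, 8, 3)


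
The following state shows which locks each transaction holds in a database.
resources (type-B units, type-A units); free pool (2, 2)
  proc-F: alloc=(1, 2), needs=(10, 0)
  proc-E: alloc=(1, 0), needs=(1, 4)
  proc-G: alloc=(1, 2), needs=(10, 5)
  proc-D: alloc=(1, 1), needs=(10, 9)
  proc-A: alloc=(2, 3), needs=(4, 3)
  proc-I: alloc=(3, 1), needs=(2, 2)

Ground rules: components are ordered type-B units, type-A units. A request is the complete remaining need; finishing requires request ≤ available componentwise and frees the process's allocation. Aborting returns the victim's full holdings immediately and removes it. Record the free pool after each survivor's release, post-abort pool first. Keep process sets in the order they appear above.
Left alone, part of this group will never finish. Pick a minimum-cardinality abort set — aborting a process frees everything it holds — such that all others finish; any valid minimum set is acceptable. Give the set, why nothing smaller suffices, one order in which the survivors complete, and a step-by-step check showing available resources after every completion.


The answer: abort proc-G and proc-D.
Key observation: aborting proc-G and proc-D returns (2, 3), and proc-F — hopeless before — runs at step 4 with the returned capacity in the pool.
Minimality, checking each single-abort alternative: proc-F alone leaves proc-G blocked (short on type-B units); proc-E alone leaves proc-F blocked (short on type-B units); proc-G alone leaves proc-F blocked (short on type-B units); proc-D alone leaves proc-F blocked (short on type-B units); proc-A alone leaves proc-F blocked (short on type-B units); proc-I alone leaves proc-F blocked (short on type-B units).
The survivors complete as proc-I, proc-A, proc-E, proc-F. Check, step by step (starting from the post-abort pool):
  pool = (4, 5)
  proc-I needs (2, 2) <= (4, 5) -> finishes; pool += (3, 1) = (7, 6)
  proc-A needs (4, 3) <= (7, 6) -> finishes; pool += (2, 3) = (9, 9)
  proc-E needs (1, 4) <= (9, 9) -> finishes; pool += (1, 0) = (10, 9)
  proc-F needs (10, 0) <= (10, 9) -> finishes; pool += (1, 2) = (11, 11)


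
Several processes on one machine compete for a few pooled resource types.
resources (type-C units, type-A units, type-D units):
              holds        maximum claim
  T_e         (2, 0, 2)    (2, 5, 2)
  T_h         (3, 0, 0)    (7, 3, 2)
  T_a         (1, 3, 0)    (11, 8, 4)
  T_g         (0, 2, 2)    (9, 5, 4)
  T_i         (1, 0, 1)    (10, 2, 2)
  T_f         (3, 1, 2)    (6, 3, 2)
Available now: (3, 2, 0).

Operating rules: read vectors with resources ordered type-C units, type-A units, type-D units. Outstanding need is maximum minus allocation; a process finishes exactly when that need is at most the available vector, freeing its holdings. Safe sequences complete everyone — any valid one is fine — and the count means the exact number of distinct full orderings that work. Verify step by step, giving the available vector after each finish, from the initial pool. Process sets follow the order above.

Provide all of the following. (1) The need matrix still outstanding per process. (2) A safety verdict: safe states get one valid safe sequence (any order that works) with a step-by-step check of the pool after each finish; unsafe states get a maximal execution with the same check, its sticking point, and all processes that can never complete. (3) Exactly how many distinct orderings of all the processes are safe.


(1) Remaining need (order type-C units, type-A units, type-D units):
  T_e: (0, 5, 0)
  T_h: (4, 3, 2)
  T_a: (10, 5, 4)
  T_g: (9, 3, 2)
  T_i: (9, 2, 1)
  T_f: (3, 2, 0)
(2) SAFE — a valid safe sequence is T_f, T_h, T_g, T_i, T_a, T_e.
Key observation: the order's first zero-slack moment is T_f ((3, 2, 0) needed, (3, 2, 0) free — a requested resource with nothing to spare).
Step-by-step check:
  pool = (3, 2, 0)
  run T_f (needs (3, 2, 0), free (3, 2, 0)); after release of (3, 1, 2) the pool is (6, 3, 2)
  run T_h (needs (4, 3, 2), free (6, 3, 2)); after release of (3, 0, 0) the pool is (9, 3, 2)
  run T_g (needs (9, 3, 2), free (9, 3, 2)); after release of (0, 2, 2) the pool is (9, 5, 4)
  run T_i (needs (9, 2, 1), free (9, 5, 4)); after release of (1, 0, 1) the pool is (10, 5, 5)
  run T_a (needs (10, 5, 4), free (10, 5, 5)); after release of (1, 3, 0) the pool is (11, 8, 5)
  run T_e (needs (0, 5, 0), free (11, 8, 5)); after release of (2, 0, 2) the pool is (13, 8, 7)
(3) Precisely 6 of the possible complete orderings are safe sequences.


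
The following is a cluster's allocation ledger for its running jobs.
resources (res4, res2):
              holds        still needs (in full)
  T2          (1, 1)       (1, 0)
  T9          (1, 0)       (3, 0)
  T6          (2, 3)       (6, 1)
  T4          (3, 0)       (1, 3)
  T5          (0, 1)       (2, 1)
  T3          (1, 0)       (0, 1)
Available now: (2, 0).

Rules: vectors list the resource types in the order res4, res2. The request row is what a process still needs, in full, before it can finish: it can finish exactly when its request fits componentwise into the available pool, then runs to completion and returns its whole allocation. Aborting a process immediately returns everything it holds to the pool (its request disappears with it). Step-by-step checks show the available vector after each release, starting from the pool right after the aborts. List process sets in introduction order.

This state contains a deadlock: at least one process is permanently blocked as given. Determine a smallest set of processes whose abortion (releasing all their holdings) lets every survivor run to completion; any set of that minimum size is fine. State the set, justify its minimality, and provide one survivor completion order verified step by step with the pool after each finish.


The answer: abort T6.
Key observation: the deadlocked T4 becomes finishable only because T6 released (2, 3); it completes at step 3 below.
No smaller set exists: with zero aborts the deadlock remains.
One survivor order: T9, T5, T4, T2, T3. Verifying each step (post-abort pool first):
  pool = (4, 3)
  T9: need (3, 0) fits (4, 3); releases (1, 0), pool now (5, 3)
  T5: need (2, 1) fits (5, 3); releases (0, 1), pool now (5, 4)
  T4: need (1, 3) fits (5, 4); releases (3, 0), pool now (8, 4)
  T2: need (1, 0) fits (8, 4); releases (1, 1), pool now (9, 5)
  T3: need (0, 1) fits (9, 5); releases (1, 0), pool now (10, 5)


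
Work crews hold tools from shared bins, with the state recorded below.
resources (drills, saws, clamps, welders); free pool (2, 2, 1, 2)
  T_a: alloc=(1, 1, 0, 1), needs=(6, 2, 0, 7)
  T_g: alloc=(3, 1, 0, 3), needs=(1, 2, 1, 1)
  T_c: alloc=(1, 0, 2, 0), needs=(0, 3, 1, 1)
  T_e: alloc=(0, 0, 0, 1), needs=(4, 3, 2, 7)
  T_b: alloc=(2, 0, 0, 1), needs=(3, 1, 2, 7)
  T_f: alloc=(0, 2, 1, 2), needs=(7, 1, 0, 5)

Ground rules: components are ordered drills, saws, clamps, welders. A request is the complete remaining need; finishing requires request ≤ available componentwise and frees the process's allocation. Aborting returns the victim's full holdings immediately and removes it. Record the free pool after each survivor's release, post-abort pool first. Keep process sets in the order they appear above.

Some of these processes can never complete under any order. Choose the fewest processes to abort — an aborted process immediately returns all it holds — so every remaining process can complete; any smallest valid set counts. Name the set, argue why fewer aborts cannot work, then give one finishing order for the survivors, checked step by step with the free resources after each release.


Abort T_a.
Key observation: the returned (1, 1, 0, 1) from T_a is what brings T_f — unrunnable before, under any order — into play at step 3.
Minimality: the empty abort set fails — the state is deadlocked as it stands.
The survivors complete as T_c, T_g, T_f, T_b, T_e. Check, step by step (starting from the post-abort pool):
  pool = (3, 3, 1, 3)
  T_c: need (0, 3, 1, 1) fits (3, 3, 1, 3); releases (1, 0, 2, 0), pool now (4, 3, 3, 3)
  T_g: need (1, 2, 1, 1) fits (4, 3, 3, 3); releases (3, 1, 0, 3), pool now (7, 4, 3, 6)
  T_f: need (7, 1, 0, 5) fits (7, 4, 3, 6); releases (0, 2, 1, 2), pool now (7, 6, 4, 8)
  T_b: need (3, 1, 2, 7) fits (7, 6, 4, 8); releases (2, 0, 0, 1), pool now (9, 6, 4, 9)
  T_e: need (4, 3, 2, 7) fits (9, 6, 4, 9); releases (0, 0, 0, 1), pool now (9, 6, 4, 10)


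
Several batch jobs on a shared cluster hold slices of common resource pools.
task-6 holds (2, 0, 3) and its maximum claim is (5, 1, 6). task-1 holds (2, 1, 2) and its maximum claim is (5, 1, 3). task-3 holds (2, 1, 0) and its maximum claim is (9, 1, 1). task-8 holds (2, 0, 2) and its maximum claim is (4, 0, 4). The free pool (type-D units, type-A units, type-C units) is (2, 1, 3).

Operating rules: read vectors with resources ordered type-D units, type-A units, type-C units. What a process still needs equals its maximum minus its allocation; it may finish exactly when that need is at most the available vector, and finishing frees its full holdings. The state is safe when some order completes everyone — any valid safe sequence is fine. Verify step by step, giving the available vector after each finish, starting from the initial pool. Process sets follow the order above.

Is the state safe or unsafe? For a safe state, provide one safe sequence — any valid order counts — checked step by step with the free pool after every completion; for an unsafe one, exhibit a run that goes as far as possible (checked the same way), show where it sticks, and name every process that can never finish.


SAFE, for example via the order task-8, task-1, task-6, task-3.
Key observation: at task-8 the run first touches a limit — (2, 0, 2) against (2, 1, 3), exact on a resource it actually requests.
Walking it through:
  pool = (2, 1, 3)
  task-8: need (2, 0, 2) fits (2, 1, 3); releases (2, 0, 2), pool now (4, 1, 5)
  task-1: need (3, 0, 1) fits (4, 1, 5); releases (2, 1, 2), pool now (6, 2, 7)
  task-6: need (3, 1, 3) fits (6, 2, 7); releases (2, 0, 3), pool now (8, 2, 10)
  task-3: need (7, 0, 1) fits (8, 2, 10); releases (2, 1, 0), pool now (10, 3, 10)


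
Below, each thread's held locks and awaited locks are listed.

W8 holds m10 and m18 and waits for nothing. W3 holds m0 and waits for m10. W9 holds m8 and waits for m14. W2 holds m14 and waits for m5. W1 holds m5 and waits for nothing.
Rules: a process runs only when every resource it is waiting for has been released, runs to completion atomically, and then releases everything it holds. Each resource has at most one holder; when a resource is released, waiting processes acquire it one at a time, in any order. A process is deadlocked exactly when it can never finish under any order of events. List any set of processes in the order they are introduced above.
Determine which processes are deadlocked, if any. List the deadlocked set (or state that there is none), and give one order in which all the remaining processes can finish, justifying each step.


Nothing here is deadlocked.
Key observation: no waiting chain loops back on itself — every chain ends at a process that waits on nothing, so everyone eventually runs.
The rest can finish in the order W1, W2, W8, W3, W9.
Walking it through:
  W1 waits on nothing -> runs at once and releases m5
  run W2 (all its waits — m5 — are resolved); releases m14
  W8 waits on nothing -> runs at once and releases m10 and m18
  run W3 (all its waits — m10 — are resolved); releases m0
  run W9 (all its waits — m14 — are resolved); releases m8


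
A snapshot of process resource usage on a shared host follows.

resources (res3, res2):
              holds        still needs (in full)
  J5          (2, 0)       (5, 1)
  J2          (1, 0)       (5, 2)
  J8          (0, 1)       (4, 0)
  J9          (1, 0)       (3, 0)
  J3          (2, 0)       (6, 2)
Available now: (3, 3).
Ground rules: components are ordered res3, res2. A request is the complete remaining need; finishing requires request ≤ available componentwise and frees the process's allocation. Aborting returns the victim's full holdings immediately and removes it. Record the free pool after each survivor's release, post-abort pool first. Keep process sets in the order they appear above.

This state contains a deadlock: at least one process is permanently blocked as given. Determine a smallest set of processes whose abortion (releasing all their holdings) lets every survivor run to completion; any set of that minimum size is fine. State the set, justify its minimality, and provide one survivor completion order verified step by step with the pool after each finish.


Abort J2.
Key observation: J5 could never have finished before the abort; with (1, 0) returned by J2, it fits at step 2.
No smaller set exists: with zero aborts the deadlock remains.
The survivors complete as J9, J5, J3, J8. Verifying each step (starting from the post-abort pool):
  pool = (4, 3)
  J9 needs (3, 0) <= (4, 3) -> finishes; pool += (1, 0) = (5, 3)
  J5 needs (5, 1) <= (5, 3) -> finishes; pool += (2, 0) = (7, 3)
  J3 needs (6, 2) <= (7, 3) -> finishes; pool += (2, 0) = (9, 3)
  J8 needs (4, 0) <= (9, 3) -> finishes; pool += (0, 1) = (9, 4)


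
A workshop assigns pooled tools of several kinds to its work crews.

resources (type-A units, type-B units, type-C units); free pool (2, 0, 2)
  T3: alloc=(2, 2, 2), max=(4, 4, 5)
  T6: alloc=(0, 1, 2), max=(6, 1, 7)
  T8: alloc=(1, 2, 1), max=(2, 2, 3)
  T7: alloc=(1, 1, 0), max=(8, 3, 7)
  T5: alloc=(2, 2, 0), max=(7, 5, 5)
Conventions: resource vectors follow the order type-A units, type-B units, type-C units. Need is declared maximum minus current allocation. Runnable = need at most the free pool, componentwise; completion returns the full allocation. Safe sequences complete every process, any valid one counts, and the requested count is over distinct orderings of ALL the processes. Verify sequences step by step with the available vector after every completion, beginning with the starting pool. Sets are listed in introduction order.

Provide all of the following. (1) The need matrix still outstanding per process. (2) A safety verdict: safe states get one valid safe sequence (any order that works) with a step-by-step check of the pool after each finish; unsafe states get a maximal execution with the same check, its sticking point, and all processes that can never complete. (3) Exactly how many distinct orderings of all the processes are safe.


(1) Need matrix, components ordered type-A units, type-B units, type-C units:
  T3: (2, 2, 3)
  T6: (6, 0, 5)
  T8: (1, 0, 2)
  T7: (7, 2, 7)
  T5: (5, 3, 5)
(2) SAFE, for example via the order T8, T3, T5, T6, T7.
Key observation: reading the order forward, T8 is the first process whose need (1, 0, 2) meets the free pool (2, 0, 2) exactly on a resource it requests.
Walking it through:
  pool = (2, 0, 2)
  T8: need (1, 0, 2) fits (2, 0, 2); releases (1, 2, 1), pool now (3, 2, 3)
  T3: need (2, 2, 3) fits (3, 2, 3); releases (2, 2, 2), pool now (5, 4, 5)
  T5: need (5, 3, 5) fits (5, 4, 5); releases (2, 2, 0), pool now (7, 6, 5)
  T6: need (6, 0, 5) fits (7, 6, 5); releases (0, 1, 2), pool now (7, 7, 7)
  T7: need (7, 2, 7) fits (7, 7, 7); releases (1, 1, 0), pool now (8, 8, 7)
(3) The exact count: 1 of the possible complete orderings is a safe sequence.


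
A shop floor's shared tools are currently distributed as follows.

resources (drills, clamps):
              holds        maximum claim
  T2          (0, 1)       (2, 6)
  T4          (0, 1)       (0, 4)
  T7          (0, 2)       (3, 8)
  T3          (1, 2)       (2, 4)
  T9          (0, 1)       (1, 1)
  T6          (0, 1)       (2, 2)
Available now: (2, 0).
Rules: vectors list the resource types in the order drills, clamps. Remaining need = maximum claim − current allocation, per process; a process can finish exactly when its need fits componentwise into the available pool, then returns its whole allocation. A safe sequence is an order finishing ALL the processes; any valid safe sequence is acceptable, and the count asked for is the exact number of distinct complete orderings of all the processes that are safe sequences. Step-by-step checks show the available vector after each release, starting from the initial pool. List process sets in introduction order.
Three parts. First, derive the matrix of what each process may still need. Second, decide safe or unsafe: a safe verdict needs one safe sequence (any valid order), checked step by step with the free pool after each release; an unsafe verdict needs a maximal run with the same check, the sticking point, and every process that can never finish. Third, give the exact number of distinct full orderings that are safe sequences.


(1) Outstanding need per process (order drills, clamps):
  T2: (2, 5)
  T4: (0, 3)
  T7: (3, 6)
  T3: (1, 2)
  T9: (1, 0)
  T6: (2, 1)
(2) SAFE — a valid safe sequence is T9, T6, T3, T4, T2, T7.
Key observation: the first exact fit in this order is T6 — it needs (2, 1) with (2, 1) free, meeting a requested resource to the last unit.
Check, step by step:
  pool = (2, 0)
  run T9 (needs (1, 0), free (2, 0)); after release of (0, 1) the pool is (2, 1)
  run T6 (needs (2, 1), free (2, 1)); after release of (0, 1) the pool is (2, 2)
  run T3 (needs (1, 2), free (2, 2)); after release of (1, 2) the pool is (3, 4)
  run T4 (needs (0, 3), free (3, 4)); after release of (0, 1) the pool is (3, 5)
  run T2 (needs (2, 5), free (3, 5)); after release of (0, 1) the pool is (3, 6)
  run T7 (needs (3, 6), free (3, 6)); after release of (0, 2) the pool is (3, 8)
(3) Precisely 1 of the possible complete orderings is a safe sequence.


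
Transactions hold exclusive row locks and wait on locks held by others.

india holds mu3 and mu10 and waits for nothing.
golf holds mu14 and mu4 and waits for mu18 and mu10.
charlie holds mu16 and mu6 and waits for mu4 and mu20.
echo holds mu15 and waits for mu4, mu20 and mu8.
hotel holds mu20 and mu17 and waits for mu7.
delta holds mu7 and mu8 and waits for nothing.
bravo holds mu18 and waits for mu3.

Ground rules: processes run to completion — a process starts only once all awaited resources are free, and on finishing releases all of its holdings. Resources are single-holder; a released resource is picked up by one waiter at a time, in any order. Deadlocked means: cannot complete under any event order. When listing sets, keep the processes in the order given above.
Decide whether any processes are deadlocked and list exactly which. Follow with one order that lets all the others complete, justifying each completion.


Nothing here is deadlocked.
Key observation: all waits point, directly or indirectly, at processes that can finish, so nothing is permanently blocked.
The rest can finish in the order india, delta, bravo, golf, hotel, echo, charlie.
Step-by-step check:
  india: no waits; runs immediately, freeing mu3 and mu10
  delta: no waits; runs immediately, freeing mu7 and mu8
  run bravo (all its waits — mu3 — are resolved); releases mu18
  run golf (all its waits — mu18 and mu10 — are resolved); releases mu14 and mu4
  run hotel (all its waits — mu7 — are resolved); releases mu20 and mu17
  run echo (all its waits — mu4, mu20 and mu8 — are resolved); releases mu15
  run charlie (all its waits — mu4 and mu20 — are resolved); releases mu16 and mu6


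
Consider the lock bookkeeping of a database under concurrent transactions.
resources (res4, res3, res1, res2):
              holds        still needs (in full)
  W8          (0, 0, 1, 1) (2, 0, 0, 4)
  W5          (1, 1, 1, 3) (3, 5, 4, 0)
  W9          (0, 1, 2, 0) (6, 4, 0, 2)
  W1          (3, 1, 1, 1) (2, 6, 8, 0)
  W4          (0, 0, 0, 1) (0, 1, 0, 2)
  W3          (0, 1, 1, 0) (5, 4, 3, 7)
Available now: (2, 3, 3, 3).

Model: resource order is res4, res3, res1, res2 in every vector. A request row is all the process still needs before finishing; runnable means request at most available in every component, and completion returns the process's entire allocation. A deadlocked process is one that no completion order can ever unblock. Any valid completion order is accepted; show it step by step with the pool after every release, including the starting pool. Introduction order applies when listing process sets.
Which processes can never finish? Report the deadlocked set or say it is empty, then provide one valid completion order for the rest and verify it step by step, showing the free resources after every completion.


The deadlocked set is W5, W9, W1 and W3.
Key observation: once W4, W8 finish, the pool peaks at (2, 3, 4, 5) — and every remaining process still needs more res3 than that.
The rest can finish in the order W4, W8. Step-by-step check:
  pool = (2, 3, 3, 3)
  W4 needs (0, 1, 0, 2) <= (2, 3, 3, 3) -> finishes; pool += (0, 0, 0, 1) = (2, 3, 3, 4)
  W8 needs (2, 0, 0, 4) <= (2, 3, 3, 4) -> finishes; pool += (0, 0, 1, 1) = (2, 3, 4, 5)
None of the blocked processes ever fits:
  W5 still needs (3, 5, 4, 0) but only (2, 3, 4, 5) is free — short on res4 and res3
  W9 still needs (6, 4, 0, 2) but only (2, 3, 4, 5) is free — short on res4 and res3
  W1 still needs (2, 6, 8, 0) but only (2, 3, 4, 5) is free — short on res3 and res1
  W3 still needs (5, 4, 3, 7) but only (2, 3, 4, 5) is free — short on res4, res3 and res2


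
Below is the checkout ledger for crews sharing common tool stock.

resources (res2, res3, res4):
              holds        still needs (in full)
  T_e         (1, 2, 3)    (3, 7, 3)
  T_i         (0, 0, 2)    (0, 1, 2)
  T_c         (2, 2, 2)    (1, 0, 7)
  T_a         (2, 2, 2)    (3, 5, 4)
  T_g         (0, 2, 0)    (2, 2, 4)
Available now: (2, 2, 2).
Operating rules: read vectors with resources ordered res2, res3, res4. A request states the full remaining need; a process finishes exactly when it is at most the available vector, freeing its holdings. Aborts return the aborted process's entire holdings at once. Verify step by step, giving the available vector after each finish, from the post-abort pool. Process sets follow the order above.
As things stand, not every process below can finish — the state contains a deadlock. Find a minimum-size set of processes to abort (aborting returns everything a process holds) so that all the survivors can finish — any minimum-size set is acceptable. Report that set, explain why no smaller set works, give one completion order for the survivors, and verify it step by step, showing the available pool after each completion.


Minimum abort set: T_c.
Key observation: the deadlocked T_a becomes finishable only because T_c released (2, 2, 2); it completes at step 2 below.
Why nothing smaller works: aborting no one leaves the state deadlocked as given.
The survivors complete as T_g, T_a, T_e, T_i. Check, step by step (starting from the post-abort pool):
  pool = (4, 4, 4)
  T_g: need (2, 2, 4) fits (4, 4, 4); releases (0, 2, 0), pool now (4, 6, 4)
  T_a: need (3, 5, 4) fits (4, 6, 4); releases (2, 2, 2), pool now (6, 8, 6)
  T_e: need (3, 7, 3) fits (6, 8, 6); releases (1, 2, 3), pool now (7, 10, 9)
  T_i: need (0, 1, 2) fits (7, 10, 9); releases (0, 0, 2), pool now (7, 10, 11)


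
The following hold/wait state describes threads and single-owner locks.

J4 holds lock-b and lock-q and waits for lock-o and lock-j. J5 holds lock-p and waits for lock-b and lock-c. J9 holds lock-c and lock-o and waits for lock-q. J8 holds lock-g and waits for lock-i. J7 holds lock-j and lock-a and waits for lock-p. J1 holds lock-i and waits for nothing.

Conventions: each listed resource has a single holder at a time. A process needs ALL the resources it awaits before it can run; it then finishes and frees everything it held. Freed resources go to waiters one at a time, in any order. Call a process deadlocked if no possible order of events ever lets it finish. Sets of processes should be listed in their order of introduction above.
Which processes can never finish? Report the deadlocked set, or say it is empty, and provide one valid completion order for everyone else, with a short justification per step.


Deadlocked set: J4, J5, J9 and J7.
Key observation: the wait chain closes on itself along J4 -> J9 -> J4; J5 and J7 are caught in further circular waits.
One completion order for the rest: J1, J8.
Walking it through:
  J1 waits on nothing -> runs at once and releases lock-i
  run J8 (all its waits — lock-i — are resolved); releases lock-g


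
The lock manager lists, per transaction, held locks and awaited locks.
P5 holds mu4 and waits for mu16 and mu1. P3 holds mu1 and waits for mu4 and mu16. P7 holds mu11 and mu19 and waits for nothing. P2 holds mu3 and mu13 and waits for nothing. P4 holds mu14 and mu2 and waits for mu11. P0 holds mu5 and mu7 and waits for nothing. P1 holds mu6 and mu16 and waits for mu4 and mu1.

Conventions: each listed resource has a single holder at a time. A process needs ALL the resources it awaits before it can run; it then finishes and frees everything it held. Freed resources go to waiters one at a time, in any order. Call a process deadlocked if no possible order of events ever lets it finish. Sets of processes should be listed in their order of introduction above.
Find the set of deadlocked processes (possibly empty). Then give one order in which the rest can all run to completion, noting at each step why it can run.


Deadlocked: P5, P3 and P1.
Key observation: along P5 -> P3 -> P5, each member waits on what the next one holds — a deadlock; P1 is caught in further circular waits.
One completion order for the rest: P7, P4, P2, P0.
Check, step by step:
  run P7 (it waits on nothing); releases mu11 and mu19
  P4: everything it awaited (mu11) is free; runs, freeing mu14 and mu2
  run P2 (it waits on nothing); releases mu3 and mu13
  run P0 (it waits on nothing); releases mu5 and mu7


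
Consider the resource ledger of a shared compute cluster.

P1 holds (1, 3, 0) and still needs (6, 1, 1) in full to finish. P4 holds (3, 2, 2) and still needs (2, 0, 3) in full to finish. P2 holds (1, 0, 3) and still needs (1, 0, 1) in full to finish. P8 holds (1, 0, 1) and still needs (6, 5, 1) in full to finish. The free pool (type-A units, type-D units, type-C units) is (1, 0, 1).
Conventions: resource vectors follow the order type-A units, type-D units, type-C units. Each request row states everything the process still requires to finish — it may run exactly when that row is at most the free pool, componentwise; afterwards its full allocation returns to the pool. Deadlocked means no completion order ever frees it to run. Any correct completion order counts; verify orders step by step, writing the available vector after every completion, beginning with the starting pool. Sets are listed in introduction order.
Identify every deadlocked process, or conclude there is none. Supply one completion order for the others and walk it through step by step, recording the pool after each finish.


The deadlocked set is P1 and P8.
Key observation: after P2, P4 complete, (5, 2, 6) is the best the pool ever gets, yet each leftover process wants more type-A units.
The rest can finish in the order P2, P4. Check, step by step:
  pool = (1, 0, 1)
  run P2 (needs (1, 0, 1), free (1, 0, 1)); after release of (1, 0, 3) the pool is (2, 0, 4)
  run P4 (needs (2, 0, 3), free (2, 0, 4)); after release of (3, 2, 2) the pool is (5, 2, 6)
The stuck group stays short no matter what:
  P1 cannot run: need (6, 1, 1) vs free (5, 2, 6) (insufficient type-A units)
  P8 cannot run: need (6, 5, 1) vs free (5, 2, 6) (insufficient type-A units and type-D units)


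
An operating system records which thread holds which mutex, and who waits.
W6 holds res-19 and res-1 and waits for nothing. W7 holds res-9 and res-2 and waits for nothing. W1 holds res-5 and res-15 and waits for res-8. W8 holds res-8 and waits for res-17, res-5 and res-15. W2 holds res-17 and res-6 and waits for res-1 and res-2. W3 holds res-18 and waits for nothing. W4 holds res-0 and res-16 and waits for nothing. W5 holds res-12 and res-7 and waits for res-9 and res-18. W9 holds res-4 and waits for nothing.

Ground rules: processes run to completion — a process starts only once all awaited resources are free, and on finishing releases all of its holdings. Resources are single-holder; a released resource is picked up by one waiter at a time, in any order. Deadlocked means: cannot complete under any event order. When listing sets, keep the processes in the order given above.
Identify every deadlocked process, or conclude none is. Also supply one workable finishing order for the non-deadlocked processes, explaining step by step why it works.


The deadlocked set is W1 and W8.
Key observation: along W1 -> W8 -> W1, each member waits on what the next one holds — a deadlock; no other process is dragged down with it.
A valid finishing order for the others: W3, W7, W6, W2, W4, W5, W9.
Walking it through:
  W3: no waits; runs immediately, freeing res-18
  W7: no waits; runs immediately, freeing res-9 and res-2
  W6: no waits; runs immediately, freeing res-19 and res-1
  run W2 (all its waits — res-1 and res-2 — are resolved); releases res-17 and res-6
  W4: no waits; runs immediately, freeing res-0 and res-16
  run W5 (all its waits — res-9 and res-18 — are resolved); releases res-12 and res-7
  W9: no waits; runs immediately, freeing res-4


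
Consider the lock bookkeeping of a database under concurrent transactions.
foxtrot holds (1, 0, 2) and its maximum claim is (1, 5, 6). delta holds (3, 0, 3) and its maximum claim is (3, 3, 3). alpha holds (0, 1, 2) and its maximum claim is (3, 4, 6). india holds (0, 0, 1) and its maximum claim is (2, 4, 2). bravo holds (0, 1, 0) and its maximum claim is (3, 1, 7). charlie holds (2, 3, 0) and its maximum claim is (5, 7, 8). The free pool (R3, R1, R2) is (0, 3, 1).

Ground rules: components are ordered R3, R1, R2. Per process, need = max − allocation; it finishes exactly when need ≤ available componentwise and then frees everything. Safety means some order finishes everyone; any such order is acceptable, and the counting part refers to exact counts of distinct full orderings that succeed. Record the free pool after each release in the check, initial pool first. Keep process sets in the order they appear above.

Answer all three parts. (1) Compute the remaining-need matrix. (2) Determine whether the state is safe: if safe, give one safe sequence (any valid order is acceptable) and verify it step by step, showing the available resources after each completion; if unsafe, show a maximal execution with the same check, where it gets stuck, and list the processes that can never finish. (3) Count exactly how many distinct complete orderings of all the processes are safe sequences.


(1) Outstanding need per process (order R3, R1, R2):
  foxtrot: (0, 5, 4)
  delta: (0, 3, 0)
  alpha: (3, 3, 4)
  india: (2, 4, 1)
  bravo: (3, 0, 7)
  charlie: (3, 4, 8)
(2) SAFE. One safe sequence: delta, alpha, india, bravo, foxtrot, charlie.
Key observation: delta is the earliest step where a requested resource binds exactly: need (0, 3, 0), pool (0, 3, 1) at its turn.
Verifying each step:
  pool = (0, 3, 1)
  delta: need (0, 3, 0) fits (0, 3, 1); releases (3, 0, 3), pool now (3, 3, 4)
  alpha: need (3, 3, 4) fits (3, 3, 4); releases (0, 1, 2), pool now (3, 4, 6)
  india: need (2, 4, 1) fits (3, 4, 6); releases (0, 0, 1), pool now (3, 4, 7)
  bravo: need (3, 0, 7) fits (3, 4, 7); releases (0, 1, 0), pool now (3, 5, 7)
  foxtrot: need (0, 5, 4) fits (3, 5, 7); releases (1, 0, 2), pool now (4, 5, 9)
  charlie: need (3, 4, 8) fits (4, 5, 9); releases (2, 3, 0), pool now (6, 8, 9)
(3) Precisely 1 of the possible complete orderings is a safe sequence.


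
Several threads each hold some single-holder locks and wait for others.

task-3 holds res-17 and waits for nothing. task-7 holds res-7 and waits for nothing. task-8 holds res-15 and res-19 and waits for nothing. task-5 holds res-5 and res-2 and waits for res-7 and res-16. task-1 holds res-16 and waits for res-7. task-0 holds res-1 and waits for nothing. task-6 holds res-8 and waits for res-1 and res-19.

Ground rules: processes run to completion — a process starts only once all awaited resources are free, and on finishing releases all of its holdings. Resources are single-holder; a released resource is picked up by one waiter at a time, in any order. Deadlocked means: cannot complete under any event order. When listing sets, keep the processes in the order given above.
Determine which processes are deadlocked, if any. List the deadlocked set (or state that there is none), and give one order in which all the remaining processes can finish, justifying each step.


Nothing here is deadlocked.
Key observation: the wait graph is acyclic; completion cascades from the unblocked processes through everyone else.
One completion order for the rest: task-0, task-8, task-3, task-7, task-1, task-5, task-6.
Check, step by step:
  run task-0 (it waits on nothing); releases res-1
  run task-8 (it waits on nothing); releases res-15 and res-19
  run task-3 (it waits on nothing); releases res-17
  run task-7 (it waits on nothing); releases res-7
  run task-1 (all its waits — res-7 — are resolved); releases res-16
  run task-5 (all its waits — res-7 and res-16 — are resolved); releases res-5 and res-2
  run task-6 (all its waits — res-1 and res-19 — are resolved); releases res-8


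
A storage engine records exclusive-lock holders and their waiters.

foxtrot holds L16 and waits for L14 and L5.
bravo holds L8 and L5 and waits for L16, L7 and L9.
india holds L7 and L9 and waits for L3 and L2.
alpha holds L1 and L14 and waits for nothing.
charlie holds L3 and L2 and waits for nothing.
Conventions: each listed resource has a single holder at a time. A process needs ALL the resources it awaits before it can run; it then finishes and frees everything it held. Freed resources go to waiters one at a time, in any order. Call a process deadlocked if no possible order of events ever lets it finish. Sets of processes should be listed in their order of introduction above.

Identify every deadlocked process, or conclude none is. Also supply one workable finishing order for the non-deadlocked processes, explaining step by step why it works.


Deadlocked set: foxtrot and bravo.
Key observation: the waits loop around foxtrot -> bravo -> foxtrot with no way out; no other process is dragged down with it.
The rest can finish in the order alpha, charlie, india.
Verifying each step:
  run alpha (it waits on nothing); releases L1 and L14
  run charlie (it waits on nothing); releases L3 and L2
  run india (all its waits — L3 and L2 — are resolved); releases L7 and L9


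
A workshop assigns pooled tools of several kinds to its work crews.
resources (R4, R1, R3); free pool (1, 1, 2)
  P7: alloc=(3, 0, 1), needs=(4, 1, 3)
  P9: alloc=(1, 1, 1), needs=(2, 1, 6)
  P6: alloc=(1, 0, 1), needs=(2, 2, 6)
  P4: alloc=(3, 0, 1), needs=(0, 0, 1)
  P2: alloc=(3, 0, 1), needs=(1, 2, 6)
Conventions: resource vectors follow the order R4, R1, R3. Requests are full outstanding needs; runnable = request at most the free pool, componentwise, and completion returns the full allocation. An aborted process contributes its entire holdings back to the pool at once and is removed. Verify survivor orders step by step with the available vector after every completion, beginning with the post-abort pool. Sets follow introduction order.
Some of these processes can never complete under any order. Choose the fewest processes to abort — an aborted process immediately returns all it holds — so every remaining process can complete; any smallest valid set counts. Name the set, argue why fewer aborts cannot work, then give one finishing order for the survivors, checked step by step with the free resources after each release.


The answer: abort P9 and P2.
Key observation: the deadlocked P6 becomes finishable only because P9 and P2 released (4, 1, 2); it completes at step 3 below.
Why nothing smaller works — every single abort fails: P7 alone leaves P9 blocked (short on R3); P9 alone leaves P6 blocked (short on R3); P6 alone leaves P9 blocked (short on R3); P4 alone leaves P9 blocked (short on R3); P2 alone leaves P9 blocked (short on R3).
Survivors finish in the order: P4, P7, P6. Check, step by step (pool after the aborts first):
  pool = (5, 2, 4)
  P4 needs (0, 0, 1) <= (5, 2, 4) -> finishes; pool += (3, 0, 1) = (8, 2, 5)
  P7 needs (4, 1, 3) <= (8, 2, 5) -> finishes; pool += (3, 0, 1) = (11, 2, 6)
  P6 needs (2, 2, 6) <= (11, 2, 6) -> finishes; pool += (1, 0, 1) = (12, 2, 7)
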